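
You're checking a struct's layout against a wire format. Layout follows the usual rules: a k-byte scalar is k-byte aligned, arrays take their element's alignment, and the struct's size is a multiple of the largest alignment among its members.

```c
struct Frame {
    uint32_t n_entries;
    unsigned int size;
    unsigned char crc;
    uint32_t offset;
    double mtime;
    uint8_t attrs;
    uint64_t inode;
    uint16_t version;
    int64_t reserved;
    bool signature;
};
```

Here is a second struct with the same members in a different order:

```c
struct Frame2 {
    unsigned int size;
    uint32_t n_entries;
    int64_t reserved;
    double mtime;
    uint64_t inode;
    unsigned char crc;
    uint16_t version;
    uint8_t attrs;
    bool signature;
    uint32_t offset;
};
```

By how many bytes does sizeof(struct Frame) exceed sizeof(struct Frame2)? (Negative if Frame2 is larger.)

0..4  n_entries  (4B, 4-aligned)
4..8  size  (4B, 4-aligned)
8..9  crc  (1B, 1-aligned)
9..12  -- padding (3B)
12..16  offset  (4B, 4-aligned)
16..24  mtime  (8B, 8-aligned)
24..25  attrs  (1B, 1-aligned)
25..32  -- padding (7B)
32..40  inode  (8B, 8-aligned)
40..42  version  (2B, 2-aligned)
42..48  -- padding (6B)
48..56  reserved  (8B, 8-aligned)
56..57  signature  (1B, 1-aligned)
57..64  -- tail padding (7B)
sizeof = 64, alignof = 8
— Frame2 —
0..4  size  (4B, 4-aligned)
4..8  n_entries  (4B, 4-aligned)
8..16  reserved  (8B, 8-aligned)
16..24  mtime  (8B, 8-aligned)
24..32  inode  (8B, 8-aligned)
32..33  crc  (1B, 1-aligned)
33..34  -- padding (1B)
34..36  version  (2B, 2-aligned)
36..37  attrs  (1B, 1-aligned)
37..38  signature  (1B, 1-aligned)
38..40  -- padding (2B)
40..44  offset  (4B, 4-aligned)
44..48  -- tail padding (4B)
sizeof = 48, alignof = 8
64 − 48 = 16

16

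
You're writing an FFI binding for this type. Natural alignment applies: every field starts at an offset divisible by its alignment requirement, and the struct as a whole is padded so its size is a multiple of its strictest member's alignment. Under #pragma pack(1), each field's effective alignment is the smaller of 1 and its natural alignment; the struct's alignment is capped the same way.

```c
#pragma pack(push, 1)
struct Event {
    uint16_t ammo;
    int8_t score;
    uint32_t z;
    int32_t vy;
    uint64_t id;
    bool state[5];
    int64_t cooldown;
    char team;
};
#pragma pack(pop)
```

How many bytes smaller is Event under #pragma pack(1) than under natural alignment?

natural layout:
  @0: ammo [2B, align 2] → 2
  @2: score [1B, align 1] → 3
  +1 pad (align 4)
  @4: z [4B, align 4] → 8
  @8: vy [4B, align 4] → 12
  +4 pad (align 8)
  @16: id [8B, align 8] → 24
  @24: state [5B, align 1] → 29
  +3 pad (align 8)
  @32: cooldown [8B, align 8] → 40
  @40: team [1B, align 1] → 41
  +7 tail pad (align 8)
  size 48, align 8
packed(1) layout:
  @0: ammo [2B, align 1] → 2
  @2: score [1B, align 1] → 3
  @3: z [4B, align 1] → 7
  @7: vy [4B, align 1] → 11
  @11: id [8B, align 1] → 19
  @19: state [5B, align 1] → 24
  @24: cooldown [8B, align 1] → 32
  @32: team [1B, align 1] → 33
  size 33, align 1
48 − 33 = 15

15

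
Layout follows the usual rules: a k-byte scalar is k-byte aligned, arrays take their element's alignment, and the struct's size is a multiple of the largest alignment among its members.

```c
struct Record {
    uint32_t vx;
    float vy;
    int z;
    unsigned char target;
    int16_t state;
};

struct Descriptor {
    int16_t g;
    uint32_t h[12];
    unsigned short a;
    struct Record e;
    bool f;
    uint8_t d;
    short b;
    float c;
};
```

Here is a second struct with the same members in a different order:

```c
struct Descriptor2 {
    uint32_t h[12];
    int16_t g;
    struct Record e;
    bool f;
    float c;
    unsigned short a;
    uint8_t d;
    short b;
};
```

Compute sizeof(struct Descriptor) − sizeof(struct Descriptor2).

Record: @0: vx [4B, align 4] → 4; @4: vy [4B, align 4] → 8; @8: z [4B, align 4] → 12; @12: target [1B, align 1] → 13; +1 pad (align 2); @14: state [2B, align 2] → 16; size 16, align 4
@0: g [2B, align 2] → 2
+2 pad (align 4)
@4: h [48B, align 4] → 52
@52: a [2B, align 2] → 54
+2 pad (align 4)
@56: e [16B, align 4] → 72
@72: f [1B, align 1] → 73
@73: d [1B, align 1] → 74
@74: b [2B, align 2] → 76
@76: c [4B, align 4] → 80
size 80, align 4
— Descriptor2 —
@0: h [48B, align 4] → 48
@48: g [2B, align 2] → 50
+2 pad (align 4)
@52: e [16B, align 4] → 68
@68: f [1B, align 1] → 69
+3 pad (align 4)
@72: c [4B, align 4] → 76
@76: a [2B, align 2] → 78
@78: d [1B, align 1] → 79
+1 pad (align 2)
@80: b [2B, align 2] → 82
+2 tail pad (align 4)
size 84, align 4
80 − 84 = -4

-4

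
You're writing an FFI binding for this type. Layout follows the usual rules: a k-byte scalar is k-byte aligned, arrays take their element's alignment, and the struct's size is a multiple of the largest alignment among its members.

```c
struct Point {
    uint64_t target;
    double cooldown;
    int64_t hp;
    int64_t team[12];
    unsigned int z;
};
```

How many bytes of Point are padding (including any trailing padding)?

@0: target [8B, align 8] → 8
@8: cooldown [8B, align 8] → 16
@16: hp [8B, align 8] → 24
@24: team [96B, align 8] → 120
@120: z [4B, align 4] → 124
+4 tail pad (align 8)
size 128, align 8
data bytes 124, size 128 → padding 4

4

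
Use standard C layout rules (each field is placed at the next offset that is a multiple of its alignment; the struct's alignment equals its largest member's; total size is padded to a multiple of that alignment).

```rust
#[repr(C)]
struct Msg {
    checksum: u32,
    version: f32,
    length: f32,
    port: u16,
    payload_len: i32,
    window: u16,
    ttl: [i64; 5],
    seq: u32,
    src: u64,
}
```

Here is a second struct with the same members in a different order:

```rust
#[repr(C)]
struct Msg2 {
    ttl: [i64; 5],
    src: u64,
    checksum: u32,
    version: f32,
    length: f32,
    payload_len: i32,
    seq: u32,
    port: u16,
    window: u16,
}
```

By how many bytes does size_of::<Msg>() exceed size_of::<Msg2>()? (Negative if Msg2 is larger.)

@0: checksum [4B, align 4] → 4
@4: version [4B, align 4] → 8
@8: length [4B, align 4] → 12
@12: port [2B, align 2] → 14
+2 pad (align 4)
@16: payload_len [4B, align 4] → 20
@20: window [2B, align 2] → 22
+2 pad (align 8)
@24: ttl [40B, align 8] → 64
@64: seq [4B, align 4] → 68
+4 pad (align 8)
@72: src [8B, align 8] → 80
size 80, align 8
— Msg2 —
@0: ttl [40B, align 8] → 40
@40: src [8B, align 8] → 48
@48: checksum [4B, align 4] → 52
@52: version [4B, align 4] → 56
@56: length [4B, align 4] → 60
@60: payload_len [4B, align 4] → 64
@64: seq [4B, align 4] → 68
@68: port [2B, align 2] → 70
@70: window [2B, align 2] → 72
size 72, align 8
80 − 72 = 8

8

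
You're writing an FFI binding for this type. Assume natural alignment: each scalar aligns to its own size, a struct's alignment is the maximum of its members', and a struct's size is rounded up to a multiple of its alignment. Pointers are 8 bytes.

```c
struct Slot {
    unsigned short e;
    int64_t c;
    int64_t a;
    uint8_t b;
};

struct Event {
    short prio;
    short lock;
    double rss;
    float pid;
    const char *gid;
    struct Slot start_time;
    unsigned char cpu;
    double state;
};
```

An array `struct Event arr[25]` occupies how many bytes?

2000

Slot: e at 0 (size 2, align 2) → ends 2; pad 6 to align 8 for c; c at 8 (size 8, align 8) → ends 16; a at 16 (size 8, align 8) → ends 24; b at 24 (size 1, align 1) → ends 25; tail pad 7 to reach multiple of 8; total 32 bytes, alignment 8
prio at 0 (size 2, align 2) → ends 2
lock at 2 (size 2, align 2) → ends 4
pad 4 to align 8 for rss
rss at 8 (size 8, align 8) → ends 16
pid at 16 (size 4, align 4) → ends 20
pad 4 to align 8 for gid
gid at 24 (size 8, align 8) → ends 32
start_time at 32 (size 32, align 8) → ends 64
cpu at 64 (size 1, align 1) → ends 65
pad 7 to align 8 for state
state at 72 (size 8, align 8) → ends 80
total 80 bytes, alignment 8
array of 25: 25 × 80 = 2000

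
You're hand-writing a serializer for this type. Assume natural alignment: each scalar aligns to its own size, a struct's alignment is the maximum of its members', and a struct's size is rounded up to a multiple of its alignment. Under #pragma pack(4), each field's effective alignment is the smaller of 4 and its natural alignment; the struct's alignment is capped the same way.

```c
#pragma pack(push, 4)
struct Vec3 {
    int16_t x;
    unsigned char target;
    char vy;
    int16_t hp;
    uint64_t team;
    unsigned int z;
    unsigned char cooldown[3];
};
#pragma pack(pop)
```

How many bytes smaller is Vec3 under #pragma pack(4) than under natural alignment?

natural layout:
  x at 0 (size 2, align 2) → ends 2
  target at 2 (size 1, align 1) → ends 3
  vy at 3 (size 1, align 1) → ends 4
  hp at 4 (size 2, align 2) → ends 6
  pad 2 to align 8 for team
  team at 8 (size 8, align 8) → ends 16
  z at 16 (size 4, align 4) → ends 20
  cooldown at 20 (size 3, align 1) → ends 23
  tail pad 1 to reach multiple of 8
  total 24 bytes, alignment 8
packed(4) layout:
  x at 0 (size 2, align 2) → ends 2
  target at 2 (size 1, align 1) → ends 3
  vy at 3 (size 1, align 1) → ends 4
  hp at 4 (size 2, align 2) → ends 6
  pad 2 to align 4 for team
  team at 8 (size 8, align 4) → ends 16
  z at 16 (size 4, align 4) → ends 20
  cooldown at 20 (size 3, align 1) → ends 23
  tail pad 1 to reach multiple of 4
  total 24 bytes, alignment 4
24 − 24 = 0

0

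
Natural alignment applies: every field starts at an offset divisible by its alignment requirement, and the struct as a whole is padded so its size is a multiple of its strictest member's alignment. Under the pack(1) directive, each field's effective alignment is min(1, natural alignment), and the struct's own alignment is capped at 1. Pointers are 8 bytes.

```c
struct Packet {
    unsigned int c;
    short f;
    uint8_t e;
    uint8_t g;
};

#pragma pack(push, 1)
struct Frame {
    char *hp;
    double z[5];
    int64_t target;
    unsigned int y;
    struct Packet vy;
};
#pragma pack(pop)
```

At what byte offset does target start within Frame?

48

Packet: 0..4  c  (4B, 4-aligned); 4..6  f  (2B, 2-aligned); 6..7  e  (1B, 1-aligned); 7..8  g  (1B, 1-aligned); sizeof = 8, alignof = 4
0..8  hp  (8B, 1-aligned)
8..48  z  (40B, 1-aligned)
48..56  target  (8B, 1-aligned)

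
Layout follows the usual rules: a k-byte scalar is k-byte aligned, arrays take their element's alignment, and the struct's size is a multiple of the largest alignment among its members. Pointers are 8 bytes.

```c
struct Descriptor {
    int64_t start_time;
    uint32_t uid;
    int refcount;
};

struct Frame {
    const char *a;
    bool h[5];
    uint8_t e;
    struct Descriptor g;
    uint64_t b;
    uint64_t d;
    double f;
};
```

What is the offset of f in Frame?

48

Descriptor: 0..8  start_time  (8B, 8-aligned); 8..12  uid  (4B, 4-aligned); 12..16  refcount  (4B, 4-aligned); sizeof = 16, alignof = 8
0..8  a  (8B, 8-aligned)
8..13  h  (5B, 1-aligned)
13..14  e  (1B, 1-aligned)
14..16  -- padding (2B)
16..32  g  (16B, 8-aligned)
32..40  b  (8B, 8-aligned)
40..48  d  (8B, 8-aligned)
48..56  f  (8B, 8-aligned)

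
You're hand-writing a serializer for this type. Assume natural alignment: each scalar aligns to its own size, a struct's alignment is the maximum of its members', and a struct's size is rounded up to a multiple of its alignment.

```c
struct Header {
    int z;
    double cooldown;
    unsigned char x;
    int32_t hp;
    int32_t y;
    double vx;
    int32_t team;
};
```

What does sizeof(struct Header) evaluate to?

48 bytes

z at 0 (size 4, align 4) → ends 4
pad 4 to align 8 for cooldown
cooldown at 8 (size 8, align 8) → ends 16
x at 16 (size 1, align 1) → ends 17
pad 3 to align 4 for hp
hp at 20 (size 4, align 4) → ends 24
y at 24 (size 4, align 4) → ends 28
pad 4 to align 8 for vx
vx at 32 (size 8, align 8) → ends 40
team at 40 (size 4, align 4) → ends 44
tail pad 4 to reach multiple of 8
total 48 bytes, alignment 8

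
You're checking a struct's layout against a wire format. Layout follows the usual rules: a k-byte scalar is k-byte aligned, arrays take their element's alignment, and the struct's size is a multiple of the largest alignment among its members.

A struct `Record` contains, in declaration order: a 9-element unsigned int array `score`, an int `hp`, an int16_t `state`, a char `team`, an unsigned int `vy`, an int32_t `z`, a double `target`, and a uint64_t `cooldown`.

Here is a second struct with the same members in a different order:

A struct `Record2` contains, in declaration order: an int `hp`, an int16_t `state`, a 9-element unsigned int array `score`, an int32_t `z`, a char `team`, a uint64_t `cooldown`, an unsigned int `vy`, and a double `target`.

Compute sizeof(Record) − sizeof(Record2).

@0: score [36B, align 4] → 36
@36: hp [4B, align 4] → 40
@40: state [2B, align 2] → 42
@42: team [1B, align 1] → 43
+1 pad (align 4)
@44: vy [4B, align 4] → 48
@48: z [4B, align 4] → 52
+4 pad (align 8)
@56: target [8B, align 8] → 64
@64: cooldown [8B, align 8] → 72
size 72, align 8
— Record2 —
@0: hp [4B, align 4] → 4
@4: state [2B, align 2] → 6
+2 pad (align 4)
@8: score [36B, align 4] → 44
@44: z [4B, align 4] → 48
@48: team [1B, align 1] → 49
+7 pad (align 8)
@56: cooldown [8B, align 8] → 64
@64: vy [4B, align 4] → 68
+4 pad (align 8)
@72: target [8B, align 8] → 80
size 80, align 8
72 − 80 = -8

-8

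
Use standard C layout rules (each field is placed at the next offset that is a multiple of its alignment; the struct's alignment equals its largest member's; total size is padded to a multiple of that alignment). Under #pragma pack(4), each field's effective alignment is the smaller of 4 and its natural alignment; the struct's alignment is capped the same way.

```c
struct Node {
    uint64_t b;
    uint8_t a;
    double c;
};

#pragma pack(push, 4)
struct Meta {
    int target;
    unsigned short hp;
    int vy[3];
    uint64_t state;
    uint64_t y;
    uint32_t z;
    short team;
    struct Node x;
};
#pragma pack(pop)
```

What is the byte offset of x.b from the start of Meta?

44

Node: 0..8  b  (8B, 8-aligned); 8..9  a  (1B, 1-aligned); 9..16  -- padding (7B); 16..24  c  (8B, 8-aligned); sizeof = 24, alignof = 8
0..4  target  (4B, 4-aligned)
4..6  hp  (2B, 2-aligned)
6..8  -- padding (2B)
8..20  vy  (12B, 4-aligned)
20..28  state  (8B, 4-aligned)
28..36  y  (8B, 4-aligned)
36..40  z  (4B, 4-aligned)
40..42  team  (2B, 2-aligned)
42..44  -- padding (2B)
44..68  x  (24B, 4-aligned)
within Node: b at 0
44 + 0 = 44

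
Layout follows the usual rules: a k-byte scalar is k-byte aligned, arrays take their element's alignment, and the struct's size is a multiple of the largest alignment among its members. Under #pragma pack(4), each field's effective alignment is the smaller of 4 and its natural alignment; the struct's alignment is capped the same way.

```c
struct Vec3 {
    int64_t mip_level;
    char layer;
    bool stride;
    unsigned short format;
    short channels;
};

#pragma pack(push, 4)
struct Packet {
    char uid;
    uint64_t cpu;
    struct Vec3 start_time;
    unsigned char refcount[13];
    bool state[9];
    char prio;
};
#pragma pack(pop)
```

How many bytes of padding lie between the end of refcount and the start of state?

0

Vec3: @0: mip_level [8B, align 8] → 8; @8: layer [1B, align 1] → 9; @9: stride [1B, align 1] → 10; @10: format [2B, align 2] → 12; @12: channels [2B, align 2] → 14; +2 tail pad (align 8); size 16, align 8
@0: uid [1B, align 1] → 1
+3 pad (align 4)
@4: cpu [8B, align 4] → 12
@12: start_time [16B, align 4] → 28
@28: refcount [13B, align 1] → 41
@41: state [9B, align 1] → 50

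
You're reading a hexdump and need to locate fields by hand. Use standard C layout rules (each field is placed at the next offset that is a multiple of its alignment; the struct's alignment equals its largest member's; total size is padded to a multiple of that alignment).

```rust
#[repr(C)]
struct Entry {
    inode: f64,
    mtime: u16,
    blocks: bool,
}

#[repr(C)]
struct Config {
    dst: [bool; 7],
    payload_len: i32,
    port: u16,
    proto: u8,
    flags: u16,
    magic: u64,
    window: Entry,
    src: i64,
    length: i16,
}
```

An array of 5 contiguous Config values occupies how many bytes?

320

Entry: inode at 0 (size 8, align 8) → ends 8; mtime at 8 (size 2, align 2) → ends 10; blocks at 10 (size 1, align 1) → ends 11; tail pad 5 to reach multiple of 8; total 16 bytes, alignment 8
dst at 0 (size 7, align 1) → ends 7
pad 1 to align 4 for payload_len
payload_len at 8 (size 4, align 4) → ends 12
port at 12 (size 2, align 2) → ends 14
proto at 14 (size 1, align 1) → ends 15
pad 1 to align 2 for flags
flags at 16 (size 2, align 2) → ends 18
pad 6 to align 8 for magic
magic at 24 (size 8, align 8) → ends 32
window at 32 (size 16, align 8) → ends 48
src at 48 (size 8, align 8) → ends 56
length at 56 (size 2, align 2) → ends 58
tail pad 6 to reach multiple of 8
total 64 bytes, alignment 8
array of 5: 5 × 64 = 320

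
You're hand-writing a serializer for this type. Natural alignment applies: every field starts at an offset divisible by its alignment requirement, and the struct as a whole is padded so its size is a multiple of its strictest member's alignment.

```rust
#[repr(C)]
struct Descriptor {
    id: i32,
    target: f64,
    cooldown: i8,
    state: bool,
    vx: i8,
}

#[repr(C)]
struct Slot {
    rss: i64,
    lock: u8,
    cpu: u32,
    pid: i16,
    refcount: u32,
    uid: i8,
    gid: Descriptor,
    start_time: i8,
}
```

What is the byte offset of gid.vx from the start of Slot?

Descriptor: @0: id [4B, align 4] → 4; +4 pad (align 8); @8: target [8B, align 8] → 16; @16: cooldown [1B, align 1] → 17; @17: state [1B, align 1] → 18; @18: vx [1B, align 1] → 19; +5 tail pad (align 8); size 24, align 8
@0: rss [8B, align 8] → 8
@8: lock [1B, align 1] → 9
+3 pad (align 4)
@12: cpu [4B, align 4] → 16
@16: pid [2B, align 2] → 18
+2 pad (align 4)
@20: refcount [4B, align 4] → 24
@24: uid [1B, align 1] → 25
+7 pad (align 8)
@32: gid [24B, align 8] → 56
within Descriptor: vx at 18
32 + 18 = 50

50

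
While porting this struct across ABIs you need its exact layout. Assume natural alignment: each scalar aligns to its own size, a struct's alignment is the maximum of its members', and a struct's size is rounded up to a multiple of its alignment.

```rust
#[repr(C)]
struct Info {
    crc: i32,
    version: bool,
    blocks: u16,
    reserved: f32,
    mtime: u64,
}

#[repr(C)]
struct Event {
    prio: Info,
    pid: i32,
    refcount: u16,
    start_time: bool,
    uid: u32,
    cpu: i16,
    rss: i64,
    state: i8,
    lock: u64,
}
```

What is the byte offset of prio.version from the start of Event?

Info: 0..4  crc  (4B, 4-aligned); 4..5  version  (1B, 1-aligned); 5..6  -- padding (1B); 6..8  blocks  (2B, 2-aligned); 8..12  reserved  (4B, 4-aligned); 12..16  -- padding (4B); 16..24  mtime  (8B, 8-aligned); sizeof = 24, alignof = 8
0..24  prio  (24B, 8-aligned)
within Info: version at 4
0 + 4 = 4

4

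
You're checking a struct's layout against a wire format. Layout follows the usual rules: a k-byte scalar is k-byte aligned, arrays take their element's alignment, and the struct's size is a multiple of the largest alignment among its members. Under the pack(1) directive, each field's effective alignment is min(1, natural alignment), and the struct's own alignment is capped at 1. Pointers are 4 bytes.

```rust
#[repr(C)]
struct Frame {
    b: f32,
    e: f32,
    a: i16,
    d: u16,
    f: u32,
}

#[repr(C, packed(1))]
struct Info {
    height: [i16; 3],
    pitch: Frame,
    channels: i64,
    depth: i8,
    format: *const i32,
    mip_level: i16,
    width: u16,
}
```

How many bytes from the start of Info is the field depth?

Frame: 0..4  b  (4B, 4-aligned); 4..8  e  (4B, 4-aligned); 8..10  a  (2B, 2-aligned); 10..12  d  (2B, 2-aligned); 12..16  f  (4B, 4-aligned); sizeof = 16, alignof = 4
0..6  height  (6B, 1-aligned)
6..22  pitch  (16B, 1-aligned)
22..30  channels  (8B, 1-aligned)
30..31  depth  (1B, 1-aligned)

30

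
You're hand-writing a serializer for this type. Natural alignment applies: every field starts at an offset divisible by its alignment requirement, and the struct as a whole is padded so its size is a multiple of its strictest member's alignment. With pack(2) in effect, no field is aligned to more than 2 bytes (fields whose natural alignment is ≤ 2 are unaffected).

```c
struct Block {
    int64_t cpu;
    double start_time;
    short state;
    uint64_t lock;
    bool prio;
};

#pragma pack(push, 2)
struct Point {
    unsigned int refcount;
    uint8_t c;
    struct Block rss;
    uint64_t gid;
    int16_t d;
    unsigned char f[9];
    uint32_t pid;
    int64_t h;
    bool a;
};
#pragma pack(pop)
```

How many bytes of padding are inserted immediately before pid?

Block: cpu at 0 (size 8, align 8) → ends 8; start_time at 8 (size 8, align 8) → ends 16; state at 16 (size 2, align 2) → ends 18; pad 6 to align 8 for lock; lock at 24 (size 8, align 8) → ends 32; prio at 32 (size 1, align 1) → ends 33; tail pad 7 to reach multiple of 8; total 40 bytes, alignment 8
refcount at 0 (size 4, align 2) → ends 4
c at 4 (size 1, align 1) → ends 5
pad 1 to align 2 for rss
rss at 6 (size 40, align 2) → ends 46
gid at 46 (size 8, align 2) → ends 54
d at 54 (size 2, align 2) → ends 56
f at 56 (size 9, align 1) → ends 65
pad 1 to align 2 for pid
pid at 66 (size 4, align 2) → ends 70

1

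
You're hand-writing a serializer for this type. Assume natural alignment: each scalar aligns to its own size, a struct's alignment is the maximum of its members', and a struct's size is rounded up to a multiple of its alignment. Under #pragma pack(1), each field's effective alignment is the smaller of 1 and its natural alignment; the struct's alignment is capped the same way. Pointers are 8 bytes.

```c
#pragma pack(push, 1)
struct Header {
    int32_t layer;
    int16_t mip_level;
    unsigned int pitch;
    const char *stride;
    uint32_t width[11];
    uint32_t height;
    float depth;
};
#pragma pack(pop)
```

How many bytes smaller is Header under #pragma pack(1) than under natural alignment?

10

natural layout:
  @0: layer [4B, align 4] → 4
  @4: mip_level [2B, align 2] → 6
  +2 pad (align 4)
  @8: pitch [4B, align 4] → 12
  +4 pad (align 8)
  @16: stride [8B, align 8] → 24
  @24: width [44B, align 4] → 68
  @68: height [4B, align 4] → 72
  @72: depth [4B, align 4] → 76
  +4 tail pad (align 8)
  size 80, align 8
packed(1) layout:
  @0: layer [4B, align 1] → 4
  @4: mip_level [2B, align 1] → 6
  @6: pitch [4B, align 1] → 10
  @10: stride [8B, align 1] → 18
  @18: width [44B, align 1] → 62
  @62: height [4B, align 1] → 66
  @66: depth [4B, align 1] → 70
  size 70, align 1
80 − 70 = 10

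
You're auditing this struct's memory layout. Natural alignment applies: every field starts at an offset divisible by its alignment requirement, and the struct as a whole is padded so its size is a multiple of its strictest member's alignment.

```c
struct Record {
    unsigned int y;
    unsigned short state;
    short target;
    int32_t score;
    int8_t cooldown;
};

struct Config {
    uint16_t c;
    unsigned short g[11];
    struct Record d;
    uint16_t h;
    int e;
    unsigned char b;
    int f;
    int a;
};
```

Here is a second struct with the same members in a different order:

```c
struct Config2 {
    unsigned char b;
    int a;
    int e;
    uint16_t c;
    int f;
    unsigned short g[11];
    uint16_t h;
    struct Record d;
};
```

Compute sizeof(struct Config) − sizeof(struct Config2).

Record: 0..4  y  (4B, 4-aligned); 4..6  state  (2B, 2-aligned); 6..8  target  (2B, 2-aligned); 8..12  score  (4B, 4-aligned); 12..13  cooldown  (1B, 1-aligned); 13..16  -- tail padding (3B); sizeof = 16, alignof = 4
0..2  c  (2B, 2-aligned)
2..24  g  (22B, 2-aligned)
24..40  d  (16B, 4-aligned)
40..42  h  (2B, 2-aligned)
42..44  -- padding (2B)
44..48  e  (4B, 4-aligned)
48..49  b  (1B, 1-aligned)
49..52  -- padding (3B)
52..56  f  (4B, 4-aligned)
56..60  a  (4B, 4-aligned)
sizeof = 60, alignof = 4
— Config2 —
0..1  b  (1B, 1-aligned)
1..4  -- padding (3B)
4..8  a  (4B, 4-aligned)
8..12  e  (4B, 4-aligned)
12..14  c  (2B, 2-aligned)
14..16  -- padding (2B)
16..20  f  (4B, 4-aligned)
20..42  g  (22B, 2-aligned)
42..44  h  (2B, 2-aligned)
44..60  d  (16B, 4-aligned)
sizeof = 60, alignof = 4
60 − 60 = 0

0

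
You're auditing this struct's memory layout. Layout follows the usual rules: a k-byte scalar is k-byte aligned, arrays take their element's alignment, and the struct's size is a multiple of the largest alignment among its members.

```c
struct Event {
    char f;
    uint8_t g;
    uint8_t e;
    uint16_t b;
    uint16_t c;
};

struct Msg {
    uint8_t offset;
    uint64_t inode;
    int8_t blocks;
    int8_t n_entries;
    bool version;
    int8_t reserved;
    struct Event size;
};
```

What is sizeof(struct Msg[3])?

Event: 0..1  f  (1B, 1-aligned); 1..2  g  (1B, 1-aligned); 2..3  e  (1B, 1-aligned); 3..4  -- padding (1B); 4..6  b  (2B, 2-aligned); 6..8  c  (2B, 2-aligned); sizeof = 8, alignof = 2
0..1  offset  (1B, 1-aligned)
1..8  -- padding (7B)
8..16  inode  (8B, 8-aligned)
16..17  blocks  (1B, 1-aligned)
17..18  n_entries  (1B, 1-aligned)
18..19  version  (1B, 1-aligned)
19..20  reserved  (1B, 1-aligned)
20..28  size  (8B, 2-aligned)
28..32  -- tail padding (4B)
sizeof = 32, alignof = 8
array of 3: 3 × 32 = 96

96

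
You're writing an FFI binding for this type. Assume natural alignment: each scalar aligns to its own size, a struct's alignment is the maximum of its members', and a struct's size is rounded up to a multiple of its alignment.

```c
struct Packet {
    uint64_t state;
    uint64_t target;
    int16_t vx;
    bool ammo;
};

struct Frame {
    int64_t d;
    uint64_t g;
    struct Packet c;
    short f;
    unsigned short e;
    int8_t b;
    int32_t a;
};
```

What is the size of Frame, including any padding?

56

Packet: @0: state [8B, align 8] → 8; @8: target [8B, align 8] → 16; @16: vx [2B, align 2] → 18; @18: ammo [1B, align 1] → 19; +5 tail pad (align 8); size 24, align 8
@0: d [8B, align 8] → 8
@8: g [8B, align 8] → 16
@16: c [24B, align 8] → 40
@40: f [2B, align 2] → 42
@42: e [2B, align 2] → 44
@44: b [1B, align 1] → 45
+3 pad (align 4)
@48: a [4B, align 4] → 52
+4 tail pad (align 8)
size 56, align 8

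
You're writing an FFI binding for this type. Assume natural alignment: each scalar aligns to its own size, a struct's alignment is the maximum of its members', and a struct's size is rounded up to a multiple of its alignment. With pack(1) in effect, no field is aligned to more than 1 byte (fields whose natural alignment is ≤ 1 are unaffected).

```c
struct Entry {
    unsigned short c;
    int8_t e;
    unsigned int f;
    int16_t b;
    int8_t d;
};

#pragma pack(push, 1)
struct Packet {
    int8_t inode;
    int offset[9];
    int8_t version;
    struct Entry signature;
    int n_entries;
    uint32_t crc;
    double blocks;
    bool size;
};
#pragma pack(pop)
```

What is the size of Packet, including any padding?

67 bytes

Entry: 0..2  c  (2B, 2-aligned); 2..3  e  (1B, 1-aligned); 3..4  -- padding (1B); 4..8  f  (4B, 4-aligned); 8..10  b  (2B, 2-aligned); 10..11  d  (1B, 1-aligned); 11..12  -- tail padding (1B); sizeof = 12, alignof = 4
0..1  inode  (1B, 1-aligned)
1..37  offset  (36B, 1-aligned)
37..38  version  (1B, 1-aligned)
38..50  signature  (12B, 1-aligned)
50..54  n_entries  (4B, 1-aligned)
54..58  crc  (4B, 1-aligned)
58..66  blocks  (8B, 1-aligned)
66..67  size  (1B, 1-aligned)
sizeof = 67, alignof = 1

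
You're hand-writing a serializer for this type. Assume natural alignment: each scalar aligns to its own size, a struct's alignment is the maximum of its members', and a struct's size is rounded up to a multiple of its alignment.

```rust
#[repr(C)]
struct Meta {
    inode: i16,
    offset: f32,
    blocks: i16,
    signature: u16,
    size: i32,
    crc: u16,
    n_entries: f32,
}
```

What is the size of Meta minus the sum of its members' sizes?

4

@0: inode [2B, align 2] → 2
+2 pad (align 4)
@4: offset [4B, align 4] → 8
@8: blocks [2B, align 2] → 10
@10: signature [2B, align 2] → 12
@12: size [4B, align 4] → 16
@16: crc [2B, align 2] → 18
+2 pad (align 4)
@20: n_entries [4B, align 4] → 24
size 24, align 4
data bytes 20, size 24 → padding 4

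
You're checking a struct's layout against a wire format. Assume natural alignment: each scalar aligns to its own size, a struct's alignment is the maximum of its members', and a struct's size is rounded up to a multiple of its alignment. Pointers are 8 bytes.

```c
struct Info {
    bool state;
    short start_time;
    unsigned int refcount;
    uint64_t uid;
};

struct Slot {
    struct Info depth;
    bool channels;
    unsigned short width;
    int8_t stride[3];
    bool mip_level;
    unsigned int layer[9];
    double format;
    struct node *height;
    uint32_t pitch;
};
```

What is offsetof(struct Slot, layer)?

24

Info: 0..1  state  (1B, 1-aligned); 1..2  -- padding (1B); 2..4  start_time  (2B, 2-aligned); 4..8  refcount  (4B, 4-aligned); 8..16  uid  (8B, 8-aligned); sizeof = 16, alignof = 8
0..16  depth  (16B, 8-aligned)
16..17  channels  (1B, 1-aligned)
17..18  -- padding (1B)
18..20  width  (2B, 2-aligned)
20..23  stride  (3B, 1-aligned)
23..24  mip_level  (1B, 1-aligned)
24..60  layer  (36B, 4-aligned)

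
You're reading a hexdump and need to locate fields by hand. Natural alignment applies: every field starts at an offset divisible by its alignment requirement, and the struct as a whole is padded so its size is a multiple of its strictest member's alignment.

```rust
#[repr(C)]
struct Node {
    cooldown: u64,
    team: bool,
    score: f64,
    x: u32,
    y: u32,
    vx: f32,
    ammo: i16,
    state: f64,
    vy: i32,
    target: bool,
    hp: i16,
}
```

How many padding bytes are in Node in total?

@0: cooldown [8B, align 8] → 8
@8: team [1B, align 1] → 9
+7 pad (align 8)
@16: score [8B, align 8] → 24
@24: x [4B, align 4] → 28
@28: y [4B, align 4] → 32
@32: vx [4B, align 4] → 36
@36: ammo [2B, align 2] → 38
+2 pad (align 8)
@40: state [8B, align 8] → 48
@48: vy [4B, align 4] → 52
@52: target [1B, align 1] → 53
+1 pad (align 2)
@54: hp [2B, align 2] → 56
size 56, align 8
data bytes 46, size 56 → padding 10

10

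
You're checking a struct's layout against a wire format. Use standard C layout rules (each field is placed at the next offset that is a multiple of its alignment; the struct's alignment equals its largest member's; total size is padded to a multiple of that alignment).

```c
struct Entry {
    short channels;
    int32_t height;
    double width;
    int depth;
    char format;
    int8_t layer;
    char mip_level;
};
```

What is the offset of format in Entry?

20

channels at 0 (size 2, align 2) → ends 2
pad 2 to align 4 for height
height at 4 (size 4, align 4) → ends 8
width at 8 (size 8, align 8) → ends 16
depth at 16 (size 4, align 4) → ends 20
format at 20 (size 1, align 1) → ends 21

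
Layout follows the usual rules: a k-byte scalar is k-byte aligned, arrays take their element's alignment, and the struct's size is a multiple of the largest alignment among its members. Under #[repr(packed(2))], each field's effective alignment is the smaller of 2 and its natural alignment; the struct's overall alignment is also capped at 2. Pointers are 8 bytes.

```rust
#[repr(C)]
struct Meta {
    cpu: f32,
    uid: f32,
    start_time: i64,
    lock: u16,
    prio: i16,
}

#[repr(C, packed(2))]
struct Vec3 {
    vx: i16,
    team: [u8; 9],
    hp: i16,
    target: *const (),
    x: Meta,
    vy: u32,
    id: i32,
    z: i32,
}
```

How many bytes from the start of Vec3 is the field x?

22

Meta: cpu at 0 (size 4, align 4) → ends 4; uid at 4 (size 4, align 4) → ends 8; start_time at 8 (size 8, align 8) → ends 16; lock at 16 (size 2, align 2) → ends 18; prio at 18 (size 2, align 2) → ends 20; tail pad 4 to reach multiple of 8; total 24 bytes, alignment 8
vx at 0 (size 2, align 2) → ends 2
team at 2 (size 9, align 1) → ends 11
pad 1 to align 2 for hp
hp at 12 (size 2, align 2) → ends 14
target at 14 (size 8, align 2) → ends 22
x at 22 (size 24, align 2) → ends 46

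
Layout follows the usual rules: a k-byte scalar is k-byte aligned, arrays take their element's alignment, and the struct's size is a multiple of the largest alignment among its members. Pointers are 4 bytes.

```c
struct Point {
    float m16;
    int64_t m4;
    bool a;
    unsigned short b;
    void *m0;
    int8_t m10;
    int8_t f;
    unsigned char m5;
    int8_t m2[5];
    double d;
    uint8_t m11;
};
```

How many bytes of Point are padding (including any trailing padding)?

0..4  m16  (4B, 4-aligned)
4..8  -- padding (4B)
8..16  m4  (8B, 8-aligned)
16..17  a  (1B, 1-aligned)
17..18  -- padding (1B)
18..20  b  (2B, 2-aligned)
20..24  m0  (4B, 4-aligned)
24..25  m10  (1B, 1-aligned)
25..26  f  (1B, 1-aligned)
26..27  m5  (1B, 1-aligned)
27..32  m2  (5B, 1-aligned)
32..40  d  (8B, 8-aligned)
40..41  m11  (1B, 1-aligned)
41..48  -- tail padding (7B)
sizeof = 48, alignof = 8
data bytes 36, size 48 → padding 12

12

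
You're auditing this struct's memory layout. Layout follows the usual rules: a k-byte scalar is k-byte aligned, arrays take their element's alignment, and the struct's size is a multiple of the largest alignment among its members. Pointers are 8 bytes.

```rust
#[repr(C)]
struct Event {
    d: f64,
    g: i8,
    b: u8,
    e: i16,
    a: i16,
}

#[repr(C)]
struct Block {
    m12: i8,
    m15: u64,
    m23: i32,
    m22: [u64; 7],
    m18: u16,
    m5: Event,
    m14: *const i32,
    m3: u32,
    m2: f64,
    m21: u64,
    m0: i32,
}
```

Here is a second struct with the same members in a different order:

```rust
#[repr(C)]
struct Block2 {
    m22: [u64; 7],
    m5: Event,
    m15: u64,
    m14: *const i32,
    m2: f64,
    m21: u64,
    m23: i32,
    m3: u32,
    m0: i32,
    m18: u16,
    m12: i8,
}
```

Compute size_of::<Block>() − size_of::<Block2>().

Event: d at 0 (size 8, align 8) → ends 8; g at 8 (size 1, align 1) → ends 9; b at 9 (size 1, align 1) → ends 10; e at 10 (size 2, align 2) → ends 12; a at 12 (size 2, align 2) → ends 14; tail pad 2 to reach multiple of 8; total 16 bytes, alignment 8
m12 at 0 (size 1, align 1) → ends 1
pad 7 to align 8 for m15
m15 at 8 (size 8, align 8) → ends 16
m23 at 16 (size 4, align 4) → ends 20
pad 4 to align 8 for m22
m22 at 24 (size 56, align 8) → ends 80
m18 at 80 (size 2, align 2) → ends 82
pad 6 to align 8 for m5
m5 at 88 (size 16, align 8) → ends 104
m14 at 104 (size 8, align 8) → ends 112
m3 at 112 (size 4, align 4) → ends 116
pad 4 to align 8 for m2
m2 at 120 (size 8, align 8) → ends 128
m21 at 128 (size 8, align 8) → ends 136
m0 at 136 (size 4, align 4) → ends 140
tail pad 4 to reach multiple of 8
total 144 bytes, alignment 8
— Block2 —
m22 at 0 (size 56, align 8) → ends 56
m5 at 56 (size 16, align 8) → ends 72
m15 at 72 (size 8, align 8) → ends 80
m14 at 80 (size 8, align 8) → ends 88
m2 at 88 (size 8, align 8) → ends 96
m21 at 96 (size 8, align 8) → ends 104
m23 at 104 (size 4, align 4) → ends 108
m3 at 108 (size 4, align 4) → ends 112
m0 at 112 (size 4, align 4) → ends 116
m18 at 116 (size 2, align 2) → ends 118
m12 at 118 (size 1, align 1) → ends 119
tail pad 1 to reach multiple of 8
total 120 bytes, alignment 8
144 − 120 = 24

24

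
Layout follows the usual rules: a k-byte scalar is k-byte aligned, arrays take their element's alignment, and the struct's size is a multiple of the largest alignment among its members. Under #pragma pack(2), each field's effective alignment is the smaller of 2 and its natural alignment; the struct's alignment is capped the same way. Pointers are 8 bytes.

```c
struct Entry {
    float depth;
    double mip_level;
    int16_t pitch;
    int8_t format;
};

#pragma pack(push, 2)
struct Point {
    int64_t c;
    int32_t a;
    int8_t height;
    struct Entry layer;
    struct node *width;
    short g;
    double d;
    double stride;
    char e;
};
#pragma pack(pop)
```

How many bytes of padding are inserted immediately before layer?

Entry: @0: depth [4B, align 4] → 4; +4 pad (align 8); @8: mip_level [8B, align 8] → 16; @16: pitch [2B, align 2] → 18; @18: format [1B, align 1] → 19; +5 tail pad (align 8); size 24, align 8
@0: c [8B, align 2] → 8
@8: a [4B, align 2] → 12
@12: height [1B, align 1] → 13
+1 pad (align 2)
@14: layer [24B, align 2] → 38

1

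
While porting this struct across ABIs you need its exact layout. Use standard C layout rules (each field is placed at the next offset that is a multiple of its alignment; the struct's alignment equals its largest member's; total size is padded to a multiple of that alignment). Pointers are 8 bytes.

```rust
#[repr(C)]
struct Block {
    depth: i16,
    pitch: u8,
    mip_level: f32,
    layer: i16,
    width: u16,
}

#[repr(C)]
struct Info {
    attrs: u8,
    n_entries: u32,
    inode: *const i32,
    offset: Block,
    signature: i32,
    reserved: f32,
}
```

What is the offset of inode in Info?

Block: @0: depth [2B, align 2] → 2; @2: pitch [1B, align 1] → 3; +1 pad (align 4); @4: mip_level [4B, align 4] → 8; @8: layer [2B, align 2] → 10; @10: width [2B, align 2] → 12; size 12, align 4
@0: attrs [1B, align 1] → 1
+3 pad (align 4)
@4: n_entries [4B, align 4] → 8
@8: inode [8B, align 8] → 16

8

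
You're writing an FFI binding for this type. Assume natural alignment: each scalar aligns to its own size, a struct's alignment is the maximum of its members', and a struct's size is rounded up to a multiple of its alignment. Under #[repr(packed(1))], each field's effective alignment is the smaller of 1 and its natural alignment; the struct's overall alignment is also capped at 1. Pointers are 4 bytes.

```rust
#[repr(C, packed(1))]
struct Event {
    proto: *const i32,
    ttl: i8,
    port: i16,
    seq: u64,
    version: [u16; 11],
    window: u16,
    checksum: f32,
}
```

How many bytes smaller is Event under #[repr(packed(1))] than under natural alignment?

natural layout:
  @0: proto [4B, align 4] → 4
  @4: ttl [1B, align 1] → 5
  +1 pad (align 2)
  @6: port [2B, align 2] → 8
  @8: seq [8B, align 8] → 16
  @16: version [22B, align 2] → 38
  @38: window [2B, align 2] → 40
  @40: checksum [4B, align 4] → 44
  +4 tail pad (align 8)
  size 48, align 8
packed(1) layout:
  @0: proto [4B, align 1] → 4
  @4: ttl [1B, align 1] → 5
  @5: port [2B, align 1] → 7
  @7: seq [8B, align 1] → 15
  @15: version [22B, align 1] → 37
  @37: window [2B, align 1] → 39
  @39: checksum [4B, align 1] → 43
  size 43, align 1
48 − 43 = 5

5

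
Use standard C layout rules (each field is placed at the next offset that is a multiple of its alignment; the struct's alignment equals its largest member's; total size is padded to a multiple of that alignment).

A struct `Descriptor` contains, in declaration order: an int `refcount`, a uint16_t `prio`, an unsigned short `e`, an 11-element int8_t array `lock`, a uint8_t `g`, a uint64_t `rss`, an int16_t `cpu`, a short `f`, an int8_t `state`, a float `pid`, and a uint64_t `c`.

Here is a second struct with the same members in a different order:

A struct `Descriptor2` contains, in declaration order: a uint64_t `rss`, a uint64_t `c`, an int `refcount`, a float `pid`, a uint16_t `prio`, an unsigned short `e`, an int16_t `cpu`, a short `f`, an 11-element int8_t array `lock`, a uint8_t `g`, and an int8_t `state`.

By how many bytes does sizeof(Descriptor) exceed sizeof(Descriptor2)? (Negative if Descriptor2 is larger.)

8

@0: refcount [4B, align 4] → 4
@4: prio [2B, align 2] → 6
@6: e [2B, align 2] → 8
@8: lock [11B, align 1] → 19
@19: g [1B, align 1] → 20
+4 pad (align 8)
@24: rss [8B, align 8] → 32
@32: cpu [2B, align 2] → 34
@34: f [2B, align 2] → 36
@36: state [1B, align 1] → 37
+3 pad (align 4)
@40: pid [4B, align 4] → 44
+4 pad (align 8)
@48: c [8B, align 8] → 56
size 56, align 8
— Descriptor2 —
@0: rss [8B, align 8] → 8
@8: c [8B, align 8] → 16
@16: refcount [4B, align 4] → 20
@20: pid [4B, align 4] → 24
@24: prio [2B, align 2] → 26
@26: e [2B, align 2] → 28
@28: cpu [2B, align 2] → 30
@30: f [2B, align 2] → 32
@32: lock [11B, align 1] → 43
@43: g [1B, align 1] → 44
@44: state [1B, align 1] → 45
+3 tail pad (align 8)
size 48, align 8
56 − 48 = 8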